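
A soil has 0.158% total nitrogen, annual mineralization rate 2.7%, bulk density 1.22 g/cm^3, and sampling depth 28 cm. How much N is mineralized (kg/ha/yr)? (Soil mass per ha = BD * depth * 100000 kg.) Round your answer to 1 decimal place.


Step 1: Soil mass per ha = BD * depth * 100000 = 1.22 * 28 * 100000 = 3416000 kg
Step 2: Total N pool = soil mass * N%/100 = 3416000 * 0.158/100 = 5397.28 kg/ha
Step 3: N mineralized = N pool * rate%/100 = 5397.28 * 2.7/100 = 145.7 kg/ha/yr

145.7


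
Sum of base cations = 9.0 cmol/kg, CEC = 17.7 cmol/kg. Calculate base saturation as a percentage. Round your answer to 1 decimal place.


Step 1: BS = 100 * (sum of bases) / CEC
Step 2: BS = 100 * 9.0 / 17.7
Step 3: BS = 50.8%

50.8


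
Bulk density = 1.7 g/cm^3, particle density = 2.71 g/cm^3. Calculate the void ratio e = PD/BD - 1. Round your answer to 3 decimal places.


Step 1: e = PD / BD - 1
Step 2: e = 2.71 / 1.7 - 1
Step 3: e = 1.59412 - 1
Step 4: e = 0.594

0.594


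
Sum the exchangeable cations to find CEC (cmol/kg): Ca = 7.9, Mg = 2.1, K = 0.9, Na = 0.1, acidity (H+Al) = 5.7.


Step 1: CEC = Ca + Mg + K + Na + (H+Al)
Step 2: CEC = 7.9 + 2.1 + 0.9 + 0.1 + 5.7
Step 3: CEC = 16.7 cmol/kg

16.7


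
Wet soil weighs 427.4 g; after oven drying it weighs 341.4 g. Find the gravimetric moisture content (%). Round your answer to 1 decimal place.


Step 1: Water mass = wet - dry = 427.4 - 341.4 = 86.0 g
Step 2: w = 100 * water mass / dry mass
Step 3: w = 100 * 86.0 / 341.4 = 25.2%

25.2


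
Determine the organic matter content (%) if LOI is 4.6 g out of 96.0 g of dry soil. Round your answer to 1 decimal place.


Step 1: OM% = 100 * LOI / sample mass
Step 2: OM = 100 * 4.6 / 96.0
Step 3: OM = 4.8%

4.8


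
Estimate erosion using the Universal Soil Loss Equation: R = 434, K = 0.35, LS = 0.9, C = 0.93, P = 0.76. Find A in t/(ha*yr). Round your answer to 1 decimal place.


Step 1: A = R * K * LS * C * P
Step 2: R * K = 434 * 0.35 = 151.9
Step 3: (R*K) * LS = 151.9 * 0.9 = 136.71
Step 4: * C * P = 136.71 * 0.93 * 0.76 = 96.6
Step 5: A = 96.6 t/(ha*yr)

96.6


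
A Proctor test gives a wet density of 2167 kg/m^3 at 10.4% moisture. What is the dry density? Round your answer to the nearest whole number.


Step 1: Dry density = wet density / (1 + w/100)
Step 2: Dry density = 2167 / (1 + 10.4/100)
Step 3: Dry density = 2167 / 1.104
Step 4: Dry density = 1963 kg/m^3

1963


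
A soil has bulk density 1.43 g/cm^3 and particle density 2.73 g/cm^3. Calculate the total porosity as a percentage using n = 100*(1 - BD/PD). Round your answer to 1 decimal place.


Step 1: Formula: n = 100 * (1 - BD / PD)
Step 2: n = 100 * (1 - 1.43 / 2.73)
Step 3: n = 100 * (1 - 0.52381)
Step 4: n = 47.6%

47.6


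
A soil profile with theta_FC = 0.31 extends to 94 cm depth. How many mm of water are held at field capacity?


Step 1: Water (mm) = theta_FC * depth (cm) * 10
Step 2: Water = 0.31 * 94 * 10
Step 3: Water = 291.4 mm

291.4


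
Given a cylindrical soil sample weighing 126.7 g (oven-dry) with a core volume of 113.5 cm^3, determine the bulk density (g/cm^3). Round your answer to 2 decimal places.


Step 1: Identify the formula: BD = dry mass / volume
Step 2: Substitute values: BD = 126.7 / 113.5
Step 3: BD = 1.12 g/cm^3

1.12


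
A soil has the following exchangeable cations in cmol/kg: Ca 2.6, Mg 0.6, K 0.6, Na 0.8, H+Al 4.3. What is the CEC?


Step 1: CEC = Ca + Mg + K + Na + (H+Al)
Step 2: CEC = 2.6 + 0.6 + 0.6 + 0.8 + 4.3
Step 3: CEC = 8.9 cmol/kg

8.9


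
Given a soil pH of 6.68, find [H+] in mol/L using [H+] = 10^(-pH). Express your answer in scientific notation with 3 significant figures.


Step 1: [H+] = 10^(-pH)
Step 2: [H+] = 10^(-6.68)
Step 3: [H+] = 2.09e-07 mol/L

2.09e-07


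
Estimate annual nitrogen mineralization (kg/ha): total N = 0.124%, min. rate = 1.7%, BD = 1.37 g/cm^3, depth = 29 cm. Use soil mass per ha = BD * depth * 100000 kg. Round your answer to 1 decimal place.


Step 1: Soil mass per ha = BD * depth * 100000 = 1.37 * 29 * 100000 = 3973000 kg
Step 2: Total N pool = soil mass * N%/100 = 3973000 * 0.124/100 = 4926.52 kg/ha
Step 3: N mineralized = N pool * rate%/100 = 4926.52 * 1.7/100 = 83.8 kg/ha/yr

83.8


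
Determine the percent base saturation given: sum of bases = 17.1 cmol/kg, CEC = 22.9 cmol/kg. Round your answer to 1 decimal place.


Step 1: BS = 100 * (sum of bases) / CEC
Step 2: BS = 100 * 17.1 / 22.9
Step 3: BS = 74.7%

74.7


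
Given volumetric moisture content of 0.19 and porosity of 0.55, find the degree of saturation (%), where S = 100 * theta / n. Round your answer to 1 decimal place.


Step 1: S = 100 * theta_v / n
Step 2: S = 100 * 0.19 / 0.55
Step 3: S = 34.5%

34.5


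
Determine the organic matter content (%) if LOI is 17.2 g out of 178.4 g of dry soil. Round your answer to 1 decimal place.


Step 1: OM% = 100 * LOI / sample mass
Step 2: OM = 100 * 17.2 / 178.4
Step 3: OM = 9.6%

9.6


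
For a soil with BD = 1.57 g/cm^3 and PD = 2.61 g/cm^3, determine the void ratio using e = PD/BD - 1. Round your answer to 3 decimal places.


Step 1: e = PD / BD - 1
Step 2: e = 2.61 / 1.57 - 1
Step 3: e = 1.66242 - 1
Step 4: e = 0.662

0.662


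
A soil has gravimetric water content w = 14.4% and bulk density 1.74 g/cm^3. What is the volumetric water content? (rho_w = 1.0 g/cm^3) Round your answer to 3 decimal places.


Step 1: theta = (w / 100) * BD / rho_w
Step 2: theta = (14.4 / 100) * 1.74 / 1.0
Step 3: theta = 0.144 * 1.74
Step 4: theta = 0.251

0.251


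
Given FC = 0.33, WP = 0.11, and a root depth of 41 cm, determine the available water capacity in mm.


Step 1: Available water = (FC - WP) * depth * 10
Step 2: AW = (0.33 - 0.11) * 41 * 10
Step 3: AW = 0.22 * 41 * 10
Step 4: AW = 90.2 mm

90.2


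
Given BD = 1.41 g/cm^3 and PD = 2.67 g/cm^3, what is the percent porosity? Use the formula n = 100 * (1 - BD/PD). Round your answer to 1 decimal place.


Step 1: Formula: n = 100 * (1 - BD / PD)
Step 2: n = 100 * (1 - 1.41 / 2.67)
Step 3: n = 100 * (1 - 0.52809)
Step 4: n = 47.2%

47.2


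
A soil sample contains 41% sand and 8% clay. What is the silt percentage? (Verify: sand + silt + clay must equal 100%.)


Step 1: sand + silt + clay = 100%
Step 2: silt = 100 - sand - clay
Step 3: silt = 100 - 41 - 8
Step 4: silt = 51%

51


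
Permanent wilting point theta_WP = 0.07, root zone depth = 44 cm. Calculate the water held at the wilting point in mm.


Step 1: Water (mm) = theta_WP * depth * 10
Step 2: Water = 0.07 * 44 * 10
Step 3: Water = 30.8 mm

30.8


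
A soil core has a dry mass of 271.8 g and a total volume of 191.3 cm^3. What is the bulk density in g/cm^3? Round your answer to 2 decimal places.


Step 1: Identify the formula: BD = dry mass / volume
Step 2: Substitute values: BD = 271.8 / 191.3
Step 3: BD = 1.42 g/cm^3

1.42


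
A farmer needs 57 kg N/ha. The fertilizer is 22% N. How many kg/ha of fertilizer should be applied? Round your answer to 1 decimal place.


Step 1: Fertilizer rate = target N / (N content / 100)
Step 2: Rate = 57 / (22 / 100)
Step 3: Rate = 57 / 0.22
Step 4: Rate = 259.1 kg/ha

259.1


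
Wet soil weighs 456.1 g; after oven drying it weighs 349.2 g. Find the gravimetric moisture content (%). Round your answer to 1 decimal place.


Step 1: Water mass = wet - dry = 456.1 - 349.2 = 106.9 g
Step 2: w = 100 * water mass / dry mass
Step 3: w = 100 * 106.9 / 349.2 = 30.6%

30.6


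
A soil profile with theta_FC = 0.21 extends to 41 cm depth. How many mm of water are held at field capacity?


Step 1: Water (mm) = theta_FC * depth (cm) * 10
Step 2: Water = 0.21 * 41 * 10
Step 3: Water = 86.1 mm

86.1


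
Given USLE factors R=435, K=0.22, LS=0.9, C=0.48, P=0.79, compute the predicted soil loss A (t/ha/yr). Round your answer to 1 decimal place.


Step 1: A = R * K * LS * C * P
Step 2: R * K = 435 * 0.22 = 95.7
Step 3: (R*K) * LS = 95.7 * 0.9 = 86.13
Step 4: * C * P = 86.13 * 0.48 * 0.79 = 32.7
Step 5: A = 32.7 t/(ha*yr)

32.7


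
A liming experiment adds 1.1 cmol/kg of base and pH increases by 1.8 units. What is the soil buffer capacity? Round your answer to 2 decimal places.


Step 1: BC = change in base / change in pH
Step 2: BC = 1.1 / 1.8
Step 3: BC = 0.61 cmol/(kg*pH unit)

0.61


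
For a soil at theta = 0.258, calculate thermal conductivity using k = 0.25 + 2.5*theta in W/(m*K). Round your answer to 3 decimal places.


Step 1: k = 0.25 + 2.5 * theta
Step 2: k = 0.25 + 2.5 * 0.258
Step 3: k = 0.25 + 0.645
Step 4: k = 0.895 W/(m*K)

0.895


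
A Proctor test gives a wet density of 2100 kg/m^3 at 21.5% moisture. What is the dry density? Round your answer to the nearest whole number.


Step 1: Dry density = wet density / (1 + w/100)
Step 2: Dry density = 2100 / (1 + 21.5/100)
Step 3: Dry density = 2100 / 1.215
Step 4: Dry density = 1728 kg/m^3

1728


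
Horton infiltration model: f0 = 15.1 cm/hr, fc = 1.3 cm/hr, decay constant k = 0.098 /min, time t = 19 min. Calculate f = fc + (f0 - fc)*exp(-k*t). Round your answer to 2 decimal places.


Step 1: f = fc + (f0 - fc) * exp(-k * t)
Step 2: exp(-0.098 * 19) = 0.155362
Step 3: f = 1.3 + (15.1 - 1.3) * 0.155362
Step 4: f = 1.3 + 13.8 * 0.155362
Step 5: f = 3.44 cm/hr

3.44


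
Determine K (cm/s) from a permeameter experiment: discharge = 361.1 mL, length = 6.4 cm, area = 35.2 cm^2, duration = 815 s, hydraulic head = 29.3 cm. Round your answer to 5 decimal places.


Step 1: K = Q * L / (A * t * h)
Step 2: Numerator = 361.1 * 6.4 = 2311.04
Step 3: Denominator = 35.2 * 815 * 29.3 = 840558.4
Step 4: K = 2311.04 / 840558.4 = 0.00275 cm/s

0.00275


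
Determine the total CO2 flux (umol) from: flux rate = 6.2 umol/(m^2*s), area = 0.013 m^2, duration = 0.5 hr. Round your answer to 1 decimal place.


Step 1: Convert time to seconds: 0.5 hr * 3600 = 1800.0 s
Step 2: Total = flux * area * time_s
Step 3: Total = 6.2 * 0.013 * 1800.0
Step 4: Total = 145.1 umol

145.1


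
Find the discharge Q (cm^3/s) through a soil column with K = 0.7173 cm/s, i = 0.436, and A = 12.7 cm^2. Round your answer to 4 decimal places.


Step 1: Apply Darcy's law: Q = K * i * A
Step 2: Q = 0.7173 * 0.436 * 12.7
Step 3: Q = 3.9718 cm^3/s

3.9718


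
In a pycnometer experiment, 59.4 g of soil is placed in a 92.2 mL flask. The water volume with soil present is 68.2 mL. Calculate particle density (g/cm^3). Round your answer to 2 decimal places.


Step 1: Volume of solids = flask volume - water volume with soil
Step 2: V_solids = 92.2 - 68.2 = 24.0 mL
Step 3: Particle density = mass / V_solids = 59.4 / 24.0 = 2.48 g/cm^3

2.48


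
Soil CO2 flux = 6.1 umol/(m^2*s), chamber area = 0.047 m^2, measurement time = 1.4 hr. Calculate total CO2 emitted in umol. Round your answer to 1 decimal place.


Step 1: Convert time to seconds: 1.4 hr * 3600 = 5040.0 s
Step 2: Total = flux * area * time_s
Step 3: Total = 6.1 * 0.047 * 5040.0
Step 4: Total = 1445.0 umol

1445.0


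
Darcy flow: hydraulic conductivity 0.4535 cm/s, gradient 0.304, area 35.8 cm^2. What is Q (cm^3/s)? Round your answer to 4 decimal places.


Step 1: Apply Darcy's law: Q = K * i * A
Step 2: Q = 0.4535 * 0.304 * 35.8
Step 3: Q = 4.9355 cm^3/s

4.9355


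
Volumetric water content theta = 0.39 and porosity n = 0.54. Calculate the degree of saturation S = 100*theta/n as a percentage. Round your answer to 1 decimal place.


Step 1: S = 100 * theta_v / n
Step 2: S = 100 * 0.39 / 0.54
Step 3: S = 72.2%

72.2


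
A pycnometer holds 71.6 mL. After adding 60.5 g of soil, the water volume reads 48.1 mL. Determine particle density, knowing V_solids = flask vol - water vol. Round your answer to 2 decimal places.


Step 1: Volume of solids = flask volume - water volume with soil
Step 2: V_solids = 71.6 - 48.1 = 23.5 mL
Step 3: Particle density = mass / V_solids = 60.5 / 23.5 = 2.57 g/cm^3

2.57


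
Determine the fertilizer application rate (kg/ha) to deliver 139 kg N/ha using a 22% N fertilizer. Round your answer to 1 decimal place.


Step 1: Fertilizer rate = target N / (N content / 100)
Step 2: Rate = 139 / (22 / 100)
Step 3: Rate = 139 / 0.22
Step 4: Rate = 631.8 kg/ha

631.8


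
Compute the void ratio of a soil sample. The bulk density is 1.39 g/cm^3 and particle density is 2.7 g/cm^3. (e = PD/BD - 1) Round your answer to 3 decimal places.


Step 1: e = PD / BD - 1
Step 2: e = 2.7 / 1.39 - 1
Step 3: e = 1.94245 - 1
Step 4: e = 0.942

0.942


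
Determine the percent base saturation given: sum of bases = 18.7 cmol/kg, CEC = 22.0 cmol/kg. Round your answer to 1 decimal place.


Step 1: BS = 100 * (sum of bases) / CEC
Step 2: BS = 100 * 18.7 / 22.0
Step 3: BS = 85.0%

85.0


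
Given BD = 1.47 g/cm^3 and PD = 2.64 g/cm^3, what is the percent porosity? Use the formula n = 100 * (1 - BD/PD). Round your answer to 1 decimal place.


Step 1: Formula: n = 100 * (1 - BD / PD)
Step 2: n = 100 * (1 - 1.47 / 2.64)
Step 3: n = 100 * (1 - 0.55682)
Step 4: n = 44.3%

44.3


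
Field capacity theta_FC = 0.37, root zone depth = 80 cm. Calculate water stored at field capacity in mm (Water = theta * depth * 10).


Step 1: Water (mm) = theta_FC * depth (cm) * 10
Step 2: Water = 0.37 * 80 * 10
Step 3: Water = 296.0 mm

296.0


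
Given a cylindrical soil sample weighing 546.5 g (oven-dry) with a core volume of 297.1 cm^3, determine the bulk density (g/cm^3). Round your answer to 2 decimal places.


Step 1: Identify the formula: BD = dry mass / volume
Step 2: Substitute values: BD = 546.5 / 297.1
Step 3: BD = 1.84 g/cm^3

1.84


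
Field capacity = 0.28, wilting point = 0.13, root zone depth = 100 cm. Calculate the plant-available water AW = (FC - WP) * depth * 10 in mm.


Step 1: Available water = (FC - WP) * depth * 10
Step 2: AW = (0.28 - 0.13) * 100 * 10
Step 3: AW = 0.15 * 100 * 10
Step 4: AW = 150.0 mm

150.0


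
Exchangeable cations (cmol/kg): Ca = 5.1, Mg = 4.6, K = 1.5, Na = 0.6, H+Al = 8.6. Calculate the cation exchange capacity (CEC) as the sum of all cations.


Step 1: CEC = Ca + Mg + K + Na + (H+Al)
Step 2: CEC = 5.1 + 4.6 + 1.5 + 0.6 + 8.6
Step 3: CEC = 20.4 cmol/kg

20.4


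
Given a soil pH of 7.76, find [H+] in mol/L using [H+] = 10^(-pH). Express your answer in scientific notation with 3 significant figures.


Step 1: [H+] = 10^(-pH)
Step 2: [H+] = 10^(-7.76)
Step 3: [H+] = 1.74e-08 mol/L

1.74e-08


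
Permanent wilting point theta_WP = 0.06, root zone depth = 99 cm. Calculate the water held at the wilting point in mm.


Step 1: Water (mm) = theta_WP * depth * 10
Step 2: Water = 0.06 * 99 * 10
Step 3: Water = 59.4 mm

59.4


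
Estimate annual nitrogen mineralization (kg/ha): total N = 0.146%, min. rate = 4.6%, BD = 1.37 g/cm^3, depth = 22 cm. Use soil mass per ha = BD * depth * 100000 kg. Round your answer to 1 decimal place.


Step 1: Soil mass per ha = BD * depth * 100000 = 1.37 * 22 * 100000 = 3014000 kg
Step 2: Total N pool = soil mass * N%/100 = 3014000 * 0.146/100 = 4400.44 kg/ha
Step 3: N mineralized = N pool * rate%/100 = 4400.44 * 4.6/100 = 202.4 kg/ha/yr

202.4


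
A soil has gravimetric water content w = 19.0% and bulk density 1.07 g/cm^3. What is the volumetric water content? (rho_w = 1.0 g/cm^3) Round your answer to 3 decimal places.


Step 1: theta = (w / 100) * BD / rho_w
Step 2: theta = (19.0 / 100) * 1.07 / 1.0
Step 3: theta = 0.19 * 1.07
Step 4: theta = 0.203

0.203


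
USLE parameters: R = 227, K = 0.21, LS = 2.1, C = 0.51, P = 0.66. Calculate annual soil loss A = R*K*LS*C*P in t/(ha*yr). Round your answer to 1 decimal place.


Step 1: A = R * K * LS * C * P
Step 2: R * K = 227 * 0.21 = 47.67
Step 3: (R*K) * LS = 47.67 * 2.1 = 100.107
Step 4: * C * P = 100.107 * 0.51 * 0.66 = 33.7
Step 5: A = 33.7 t/(ha*yr)

33.7


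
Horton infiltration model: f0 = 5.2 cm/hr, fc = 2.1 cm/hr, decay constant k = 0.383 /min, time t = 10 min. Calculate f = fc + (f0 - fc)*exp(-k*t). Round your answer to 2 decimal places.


Step 1: f = fc + (f0 - fc) * exp(-k * t)
Step 2: exp(-0.383 * 10) = 0.02171
Step 3: f = 2.1 + (5.2 - 2.1) * 0.02171
Step 4: f = 2.1 + 3.1 * 0.02171
Step 5: f = 2.17 cm/hr

2.17


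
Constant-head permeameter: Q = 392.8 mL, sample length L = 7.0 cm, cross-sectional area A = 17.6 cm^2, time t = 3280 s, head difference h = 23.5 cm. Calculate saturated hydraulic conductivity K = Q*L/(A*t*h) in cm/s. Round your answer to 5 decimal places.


Step 1: K = Q * L / (A * t * h)
Step 2: Numerator = 392.8 * 7.0 = 2749.6
Step 3: Denominator = 17.6 * 3280 * 23.5 = 1356608.0
Step 4: K = 2749.6 / 1356608.0 = 0.00203 cm/s

0.00203


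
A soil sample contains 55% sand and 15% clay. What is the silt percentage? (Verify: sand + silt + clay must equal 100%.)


Step 1: sand + silt + clay = 100%
Step 2: silt = 100 - sand - clay
Step 3: silt = 100 - 55 - 15
Step 4: silt = 30%

30


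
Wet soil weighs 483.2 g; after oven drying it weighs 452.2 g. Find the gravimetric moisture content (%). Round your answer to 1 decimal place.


Step 1: Water mass = wet - dry = 483.2 - 452.2 = 31.0 g
Step 2: w = 100 * water mass / dry mass
Step 3: w = 100 * 31.0 / 452.2 = 6.9%

6.9


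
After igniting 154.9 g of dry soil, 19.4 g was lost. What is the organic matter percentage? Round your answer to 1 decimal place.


Step 1: OM% = 100 * LOI / sample mass
Step 2: OM = 100 * 19.4 / 154.9
Step 3: OM = 12.5%

12.5


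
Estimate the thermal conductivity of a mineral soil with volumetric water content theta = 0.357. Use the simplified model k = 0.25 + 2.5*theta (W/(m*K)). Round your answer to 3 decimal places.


Step 1: k = 0.25 + 2.5 * theta
Step 2: k = 0.25 + 2.5 * 0.357
Step 3: k = 0.25 + 0.893
Step 4: k = 1.143 W/(m*K)

1.143


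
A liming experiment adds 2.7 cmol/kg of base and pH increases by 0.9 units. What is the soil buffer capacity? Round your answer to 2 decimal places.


Step 1: BC = change in base / change in pH
Step 2: BC = 2.7 / 0.9
Step 3: BC = 3.0 cmol/(kg*pH unit)

3.0


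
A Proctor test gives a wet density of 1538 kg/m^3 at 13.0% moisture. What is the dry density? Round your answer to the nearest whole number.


Step 1: Dry density = wet density / (1 + w/100)
Step 2: Dry density = 1538 / (1 + 13.0/100)
Step 3: Dry density = 1538 / 1.13
Step 4: Dry density = 1361 kg/m^3

1361


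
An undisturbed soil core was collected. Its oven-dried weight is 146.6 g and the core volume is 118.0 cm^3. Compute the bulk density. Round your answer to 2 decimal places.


Step 1: Identify the formula: BD = dry mass / volume
Step 2: Substitute values: BD = 146.6 / 118.0
Step 3: BD = 1.24 g/cm^3

1.24


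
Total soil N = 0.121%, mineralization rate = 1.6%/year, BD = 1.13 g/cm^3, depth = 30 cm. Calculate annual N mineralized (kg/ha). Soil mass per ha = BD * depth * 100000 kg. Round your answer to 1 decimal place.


Step 1: Soil mass per ha = BD * depth * 100000 = 1.13 * 30 * 100000 = 3390000 kg
Step 2: Total N pool = soil mass * N%/100 = 3390000 * 0.121/100 = 4101.9 kg/ha
Step 3: N mineralized = N pool * rate%/100 = 4101.9 * 1.6/100 = 65.6 kg/ha/yr

65.6


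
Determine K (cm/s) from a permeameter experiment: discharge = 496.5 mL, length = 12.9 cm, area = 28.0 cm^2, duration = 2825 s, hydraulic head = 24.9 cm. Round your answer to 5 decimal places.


Step 1: K = Q * L / (A * t * h)
Step 2: Numerator = 496.5 * 12.9 = 6404.85
Step 3: Denominator = 28.0 * 2825 * 24.9 = 1969590.0
Step 4: K = 6404.85 / 1969590.0 = 0.00325 cm/s

0.00325


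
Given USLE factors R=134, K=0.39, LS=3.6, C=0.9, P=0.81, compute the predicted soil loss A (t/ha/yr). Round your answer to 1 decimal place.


Step 1: A = R * K * LS * C * P
Step 2: R * K = 134 * 0.39 = 52.26
Step 3: (R*K) * LS = 52.26 * 3.6 = 188.136
Step 4: * C * P = 188.136 * 0.9 * 0.81 = 137.2
Step 5: A = 137.2 t/(ha*yr)

137.2


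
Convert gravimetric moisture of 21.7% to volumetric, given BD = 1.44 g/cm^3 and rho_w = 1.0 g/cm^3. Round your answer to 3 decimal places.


Step 1: theta = (w / 100) * BD / rho_w
Step 2: theta = (21.7 / 100) * 1.44 / 1.0
Step 3: theta = 0.217 * 1.44
Step 4: theta = 0.312

0.312


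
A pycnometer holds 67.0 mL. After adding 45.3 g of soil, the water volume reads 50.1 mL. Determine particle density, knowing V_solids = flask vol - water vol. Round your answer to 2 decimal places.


Step 1: Volume of solids = flask volume - water volume with soil
Step 2: V_solids = 67.0 - 50.1 = 16.9 mL
Step 3: Particle density = mass / V_solids = 45.3 / 16.9 = 2.68 g/cm^3

2.68


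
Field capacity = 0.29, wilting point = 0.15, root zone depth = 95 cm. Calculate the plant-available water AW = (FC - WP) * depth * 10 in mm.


Step 1: Available water = (FC - WP) * depth * 10
Step 2: AW = (0.29 - 0.15) * 95 * 10
Step 3: AW = 0.14 * 95 * 10
Step 4: AW = 133.0 mm

133.0


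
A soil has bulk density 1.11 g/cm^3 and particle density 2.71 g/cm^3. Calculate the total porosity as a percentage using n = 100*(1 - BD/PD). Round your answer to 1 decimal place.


Step 1: Formula: n = 100 * (1 - BD / PD)
Step 2: n = 100 * (1 - 1.11 / 2.71)
Step 3: n = 100 * (1 - 0.40959)
Step 4: n = 59.0%

59.0


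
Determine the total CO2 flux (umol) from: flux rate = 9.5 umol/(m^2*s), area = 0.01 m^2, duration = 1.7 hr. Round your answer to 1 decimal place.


Step 1: Convert time to seconds: 1.7 hr * 3600 = 6120.0 s
Step 2: Total = flux * area * time_s
Step 3: Total = 9.5 * 0.01 * 6120.0
Step 4: Total = 581.4 umol

581.4


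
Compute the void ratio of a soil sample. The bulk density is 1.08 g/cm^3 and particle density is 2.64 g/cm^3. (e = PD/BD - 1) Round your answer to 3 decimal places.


Step 1: e = PD / BD - 1
Step 2: e = 2.64 / 1.08 - 1
Step 3: e = 2.44444 - 1
Step 4: e = 1.444

1.444


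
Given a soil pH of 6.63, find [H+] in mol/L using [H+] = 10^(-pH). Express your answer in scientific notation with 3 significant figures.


Step 1: [H+] = 10^(-pH)
Step 2: [H+] = 10^(-6.63)
Step 3: [H+] = 2.34e-07 mol/L

2.34e-07


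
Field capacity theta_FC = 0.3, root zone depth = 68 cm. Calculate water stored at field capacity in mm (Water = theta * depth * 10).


Step 1: Water (mm) = theta_FC * depth (cm) * 10
Step 2: Water = 0.3 * 68 * 10
Step 3: Water = 204.0 mm

204.0


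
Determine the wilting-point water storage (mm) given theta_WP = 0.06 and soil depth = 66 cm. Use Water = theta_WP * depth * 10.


Step 1: Water (mm) = theta_WP * depth * 10
Step 2: Water = 0.06 * 66 * 10
Step 3: Water = 39.6 mm

39.6


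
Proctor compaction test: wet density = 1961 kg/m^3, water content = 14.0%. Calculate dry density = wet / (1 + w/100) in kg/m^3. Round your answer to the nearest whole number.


Step 1: Dry density = wet density / (1 + w/100)
Step 2: Dry density = 1961 / (1 + 14.0/100)
Step 3: Dry density = 1961 / 1.14
Step 4: Dry density = 1720 kg/m^3

1720


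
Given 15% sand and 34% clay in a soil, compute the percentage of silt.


Step 1: sand + silt + clay = 100%
Step 2: silt = 100 - sand - clay
Step 3: silt = 100 - 15 - 34
Step 4: silt = 51%

51


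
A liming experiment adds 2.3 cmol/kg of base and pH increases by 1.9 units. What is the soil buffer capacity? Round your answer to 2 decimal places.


Step 1: BC = change in base / change in pH
Step 2: BC = 2.3 / 1.9
Step 3: BC = 1.21 cmol/(kg*pH unit)

1.21


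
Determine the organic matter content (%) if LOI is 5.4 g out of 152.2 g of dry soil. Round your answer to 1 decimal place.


Step 1: OM% = 100 * LOI / sample mass
Step 2: OM = 100 * 5.4 / 152.2
Step 3: OM = 3.5%

3.5


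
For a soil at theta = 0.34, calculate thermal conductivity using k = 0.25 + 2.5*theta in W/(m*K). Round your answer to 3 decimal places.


Step 1: k = 0.25 + 2.5 * theta
Step 2: k = 0.25 + 2.5 * 0.34
Step 3: k = 0.25 + 0.85
Step 4: k = 1.1 W/(m*K)

1.1


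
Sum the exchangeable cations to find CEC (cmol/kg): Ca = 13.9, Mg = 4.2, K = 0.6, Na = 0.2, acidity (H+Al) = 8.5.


Step 1: CEC = Ca + Mg + K + Na + (H+Al)
Step 2: CEC = 13.9 + 4.2 + 0.6 + 0.2 + 8.5
Step 3: CEC = 27.4 cmol/kg

27.4


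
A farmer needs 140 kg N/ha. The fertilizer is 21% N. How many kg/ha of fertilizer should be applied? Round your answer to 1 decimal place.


Step 1: Fertilizer rate = target N / (N content / 100)
Step 2: Rate = 140 / (21 / 100)
Step 3: Rate = 140 / 0.21
Step 4: Rate = 666.7 kg/ha

666.7


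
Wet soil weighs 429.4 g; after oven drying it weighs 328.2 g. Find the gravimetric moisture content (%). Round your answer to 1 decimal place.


Step 1: Water mass = wet - dry = 429.4 - 328.2 = 101.2 g
Step 2: w = 100 * water mass / dry mass
Step 3: w = 100 * 101.2 / 328.2 = 30.8%

30.8


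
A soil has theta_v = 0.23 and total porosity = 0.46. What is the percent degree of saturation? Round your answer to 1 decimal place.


Step 1: S = 100 * theta_v / n
Step 2: S = 100 * 0.23 / 0.46
Step 3: S = 50.0%

50.0


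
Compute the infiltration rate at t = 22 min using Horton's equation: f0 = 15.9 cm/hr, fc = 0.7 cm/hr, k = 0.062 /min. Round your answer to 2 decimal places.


Step 1: f = fc + (f0 - fc) * exp(-k * t)
Step 2: exp(-0.062 * 22) = 0.255636
Step 3: f = 0.7 + (15.9 - 0.7) * 0.255636
Step 4: f = 0.7 + 15.2 * 0.255636
Step 5: f = 4.59 cm/hr

4.59


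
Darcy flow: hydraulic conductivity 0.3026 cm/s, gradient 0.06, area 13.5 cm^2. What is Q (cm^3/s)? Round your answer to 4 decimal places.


Step 1: Apply Darcy's law: Q = K * i * A
Step 2: Q = 0.3026 * 0.06 * 13.5
Step 3: Q = 0.2451 cm^3/s

0.2451


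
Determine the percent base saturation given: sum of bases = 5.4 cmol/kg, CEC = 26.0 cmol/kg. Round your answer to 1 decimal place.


Step 1: BS = 100 * (sum of bases) / CEC
Step 2: BS = 100 * 5.4 / 26.0
Step 3: BS = 20.8%

20.8


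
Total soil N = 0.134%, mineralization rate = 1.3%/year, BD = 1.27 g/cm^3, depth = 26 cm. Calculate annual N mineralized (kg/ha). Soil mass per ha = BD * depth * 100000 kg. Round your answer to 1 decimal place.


Step 1: Soil mass per ha = BD * depth * 100000 = 1.27 * 26 * 100000 = 3302000 kg
Step 2: Total N pool = soil mass * N%/100 = 3302000 * 0.134/100 = 4424.68 kg/ha
Step 3: N mineralized = N pool * rate%/100 = 4424.68 * 1.3/100 = 57.5 kg/ha/yr

57.5


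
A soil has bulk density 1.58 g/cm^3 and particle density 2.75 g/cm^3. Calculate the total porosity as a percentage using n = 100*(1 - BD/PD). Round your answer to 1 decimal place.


Step 1: Formula: n = 100 * (1 - BD / PD)
Step 2: n = 100 * (1 - 1.58 / 2.75)
Step 3: n = 100 * (1 - 0.57455)
Step 4: n = 42.5%

42.5


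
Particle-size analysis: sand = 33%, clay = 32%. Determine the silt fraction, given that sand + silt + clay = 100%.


Step 1: sand + silt + clay = 100%
Step 2: silt = 100 - sand - clay
Step 3: silt = 100 - 33 - 32
Step 4: silt = 35%

35


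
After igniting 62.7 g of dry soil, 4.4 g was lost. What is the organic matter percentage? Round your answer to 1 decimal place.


Step 1: OM% = 100 * LOI / sample mass
Step 2: OM = 100 * 4.4 / 62.7
Step 3: OM = 7.0%

7.0


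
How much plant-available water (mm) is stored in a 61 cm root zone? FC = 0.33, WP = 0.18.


Step 1: Available water = (FC - WP) * depth * 10
Step 2: AW = (0.33 - 0.18) * 61 * 10
Step 3: AW = 0.15 * 61 * 10
Step 4: AW = 91.5 mm

91.5


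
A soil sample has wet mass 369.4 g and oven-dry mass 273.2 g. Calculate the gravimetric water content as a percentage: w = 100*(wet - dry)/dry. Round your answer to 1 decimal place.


Step 1: Water mass = wet - dry = 369.4 - 273.2 = 96.2 g
Step 2: w = 100 * water mass / dry mass
Step 3: w = 100 * 96.2 / 273.2 = 35.2%

35.2


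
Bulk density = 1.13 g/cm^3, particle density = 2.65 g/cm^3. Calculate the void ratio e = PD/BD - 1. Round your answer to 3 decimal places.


Step 1: e = PD / BD - 1
Step 2: e = 2.65 / 1.13 - 1
Step 3: e = 2.34513 - 1
Step 4: e = 1.345

1.345


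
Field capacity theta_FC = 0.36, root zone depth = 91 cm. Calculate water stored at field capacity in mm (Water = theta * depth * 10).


Step 1: Water (mm) = theta_FC * depth (cm) * 10
Step 2: Water = 0.36 * 91 * 10
Step 3: Water = 327.6 mm

327.6


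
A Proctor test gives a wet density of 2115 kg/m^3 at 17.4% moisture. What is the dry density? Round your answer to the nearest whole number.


Step 1: Dry density = wet density / (1 + w/100)
Step 2: Dry density = 2115 / (1 + 17.4/100)
Step 3: Dry density = 2115 / 1.174
Step 4: Dry density = 1802 kg/m^3

1802


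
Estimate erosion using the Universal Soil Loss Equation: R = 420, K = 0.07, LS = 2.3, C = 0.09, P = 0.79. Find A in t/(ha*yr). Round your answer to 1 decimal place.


Step 1: A = R * K * LS * C * P
Step 2: R * K = 420 * 0.07 = 29.4
Step 3: (R*K) * LS = 29.4 * 2.3 = 67.62
Step 4: * C * P = 67.62 * 0.09 * 0.79 = 4.8
Step 5: A = 4.8 t/(ha*yr)

4.8


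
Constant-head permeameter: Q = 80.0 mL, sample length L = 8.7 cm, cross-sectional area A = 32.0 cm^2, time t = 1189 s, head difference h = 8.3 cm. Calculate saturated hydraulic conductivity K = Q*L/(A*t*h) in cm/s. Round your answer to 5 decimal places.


Step 1: K = Q * L / (A * t * h)
Step 2: Numerator = 80.0 * 8.7 = 696.0
Step 3: Denominator = 32.0 * 1189 * 8.3 = 315798.4
Step 4: K = 696.0 / 315798.4 = 0.0022 cm/s

0.0022


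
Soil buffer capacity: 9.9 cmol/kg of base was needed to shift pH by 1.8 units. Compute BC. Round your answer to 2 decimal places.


Step 1: BC = change in base / change in pH
Step 2: BC = 9.9 / 1.8
Step 3: BC = 5.5 cmol/(kg*pH unit)

5.5


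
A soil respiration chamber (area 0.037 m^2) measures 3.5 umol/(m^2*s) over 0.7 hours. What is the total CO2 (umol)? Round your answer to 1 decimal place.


Step 1: Convert time to seconds: 0.7 hr * 3600 = 2520.0 s
Step 2: Total = flux * area * time_s
Step 3: Total = 3.5 * 0.037 * 2520.0
Step 4: Total = 326.3 umol

326.3


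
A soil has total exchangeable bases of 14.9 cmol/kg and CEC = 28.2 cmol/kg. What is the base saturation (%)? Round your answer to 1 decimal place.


Step 1: BS = 100 * (sum of bases) / CEC
Step 2: BS = 100 * 14.9 / 28.2
Step 3: BS = 52.8%

52.8


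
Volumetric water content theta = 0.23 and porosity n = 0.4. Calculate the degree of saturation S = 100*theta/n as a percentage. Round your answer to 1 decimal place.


Step 1: S = 100 * theta_v / n
Step 2: S = 100 * 0.23 / 0.4
Step 3: S = 57.5%

57.5


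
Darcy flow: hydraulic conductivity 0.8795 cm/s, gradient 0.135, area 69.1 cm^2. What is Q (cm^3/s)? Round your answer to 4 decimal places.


Step 1: Apply Darcy's law: Q = K * i * A
Step 2: Q = 0.8795 * 0.135 * 69.1
Step 3: Q = 8.2044 cm^3/s

8.2044


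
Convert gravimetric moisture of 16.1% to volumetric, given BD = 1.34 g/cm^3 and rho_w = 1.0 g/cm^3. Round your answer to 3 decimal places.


Step 1: theta = (w / 100) * BD / rho_w
Step 2: theta = (16.1 / 100) * 1.34 / 1.0
Step 3: theta = 0.161 * 1.34
Step 4: theta = 0.216

0.216


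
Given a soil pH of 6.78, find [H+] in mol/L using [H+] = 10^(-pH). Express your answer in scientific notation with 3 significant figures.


Step 1: [H+] = 10^(-pH)
Step 2: [H+] = 10^(-6.78)
Step 3: [H+] = 1.66e-07 mol/L

1.66e-07


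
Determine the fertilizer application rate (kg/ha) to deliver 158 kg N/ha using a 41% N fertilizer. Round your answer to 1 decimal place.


Step 1: Fertilizer rate = target N / (N content / 100)
Step 2: Rate = 158 / (41 / 100)
Step 3: Rate = 158 / 0.41
Step 4: Rate = 385.4 kg/ha

385.4


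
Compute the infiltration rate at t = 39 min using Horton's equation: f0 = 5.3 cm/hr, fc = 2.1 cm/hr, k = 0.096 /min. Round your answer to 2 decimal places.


Step 1: f = fc + (f0 - fc) * exp(-k * t)
Step 2: exp(-0.096 * 39) = 0.023659
Step 3: f = 2.1 + (5.3 - 2.1) * 0.023659
Step 4: f = 2.1 + 3.2 * 0.023659
Step 5: f = 2.18 cm/hr

2.18


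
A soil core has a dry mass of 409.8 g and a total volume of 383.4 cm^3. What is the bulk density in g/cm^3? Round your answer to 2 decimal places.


Step 1: Identify the formula: BD = dry mass / volume
Step 2: Substitute values: BD = 409.8 / 383.4
Step 3: BD = 1.07 g/cm^3

1.07


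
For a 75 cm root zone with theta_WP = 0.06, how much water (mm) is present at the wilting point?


Step 1: Water (mm) = theta_WP * depth * 10
Step 2: Water = 0.06 * 75 * 10
Step 3: Water = 45.0 mm

45.0


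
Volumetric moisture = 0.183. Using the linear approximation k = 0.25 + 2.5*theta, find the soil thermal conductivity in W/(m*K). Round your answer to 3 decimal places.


Step 1: k = 0.25 + 2.5 * theta
Step 2: k = 0.25 + 2.5 * 0.183
Step 3: k = 0.25 + 0.458
Step 4: k = 0.708 W/(m*K)

0.708


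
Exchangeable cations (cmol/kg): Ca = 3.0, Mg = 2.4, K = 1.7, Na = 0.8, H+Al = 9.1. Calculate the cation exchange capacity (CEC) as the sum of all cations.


Step 1: CEC = Ca + Mg + K + Na + (H+Al)
Step 2: CEC = 3.0 + 2.4 + 1.7 + 0.8 + 9.1
Step 3: CEC = 17.0 cmol/kg

17.0


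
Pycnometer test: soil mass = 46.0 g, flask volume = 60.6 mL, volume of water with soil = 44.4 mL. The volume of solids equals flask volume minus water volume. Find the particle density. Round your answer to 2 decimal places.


Step 1: Volume of solids = flask volume - water volume with soil
Step 2: V_solids = 60.6 - 44.4 = 16.2 mL
Step 3: Particle density = mass / V_solids = 46.0 / 16.2 = 2.84 g/cm^3

2.84


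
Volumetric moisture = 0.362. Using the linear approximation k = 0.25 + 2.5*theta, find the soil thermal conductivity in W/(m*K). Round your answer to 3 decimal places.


Step 1: k = 0.25 + 2.5 * theta
Step 2: k = 0.25 + 2.5 * 0.362
Step 3: k = 0.25 + 0.905
Step 4: k = 1.155 W/(m*K)

1.155


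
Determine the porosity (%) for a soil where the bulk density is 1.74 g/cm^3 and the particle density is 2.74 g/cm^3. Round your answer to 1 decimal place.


Step 1: Formula: n = 100 * (1 - BD / PD)
Step 2: n = 100 * (1 - 1.74 / 2.74)
Step 3: n = 100 * (1 - 0.63504)
Step 4: n = 36.5%

36.5


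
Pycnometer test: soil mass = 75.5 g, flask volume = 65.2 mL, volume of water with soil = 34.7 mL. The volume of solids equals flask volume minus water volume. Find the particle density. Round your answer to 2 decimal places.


Step 1: Volume of solids = flask volume - water volume with soil
Step 2: V_solids = 65.2 - 34.7 = 30.5 mL
Step 3: Particle density = mass / V_solids = 75.5 / 30.5 = 2.48 g/cm^3

2.48


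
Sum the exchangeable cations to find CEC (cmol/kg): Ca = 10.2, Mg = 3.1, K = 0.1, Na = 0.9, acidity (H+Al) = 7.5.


Step 1: CEC = Ca + Mg + K + Na + (H+Al)
Step 2: CEC = 10.2 + 3.1 + 0.1 + 0.9 + 7.5
Step 3: CEC = 21.8 cmol/kg

21.8


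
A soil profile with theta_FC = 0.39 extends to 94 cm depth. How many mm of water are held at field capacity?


Step 1: Water (mm) = theta_FC * depth (cm) * 10
Step 2: Water = 0.39 * 94 * 10
Step 3: Water = 366.6 mm

366.6


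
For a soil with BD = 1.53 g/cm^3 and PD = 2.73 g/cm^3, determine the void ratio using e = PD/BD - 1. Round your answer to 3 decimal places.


Step 1: e = PD / BD - 1
Step 2: e = 2.73 / 1.53 - 1
Step 3: e = 1.78431 - 1
Step 4: e = 0.784

0.784


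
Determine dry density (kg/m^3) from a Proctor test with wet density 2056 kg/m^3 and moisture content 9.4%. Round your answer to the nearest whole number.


Step 1: Dry density = wet density / (1 + w/100)
Step 2: Dry density = 2056 / (1 + 9.4/100)
Step 3: Dry density = 2056 / 1.094
Step 4: Dry density = 1879 kg/m^3

1879


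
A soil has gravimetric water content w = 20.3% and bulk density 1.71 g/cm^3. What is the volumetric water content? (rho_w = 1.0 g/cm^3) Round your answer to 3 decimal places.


Step 1: theta = (w / 100) * BD / rho_w
Step 2: theta = (20.3 / 100) * 1.71 / 1.0
Step 3: theta = 0.203 * 1.71
Step 4: theta = 0.347

0.347


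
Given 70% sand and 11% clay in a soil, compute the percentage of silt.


Step 1: sand + silt + clay = 100%
Step 2: silt = 100 - sand - clay
Step 3: silt = 100 - 70 - 11
Step 4: silt = 19%

19


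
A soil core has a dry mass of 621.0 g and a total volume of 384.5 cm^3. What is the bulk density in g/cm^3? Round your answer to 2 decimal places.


Step 1: Identify the formula: BD = dry mass / volume
Step 2: Substitute values: BD = 621.0 / 384.5
Step 3: BD = 1.62 g/cm^3

1.62


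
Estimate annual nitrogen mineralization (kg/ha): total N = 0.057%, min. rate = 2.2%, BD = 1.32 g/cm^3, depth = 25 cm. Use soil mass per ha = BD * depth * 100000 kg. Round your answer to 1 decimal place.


Step 1: Soil mass per ha = BD * depth * 100000 = 1.32 * 25 * 100000 = 3300000 kg
Step 2: Total N pool = soil mass * N%/100 = 3300000 * 0.057/100 = 1881.0 kg/ha
Step 3: N mineralized = N pool * rate%/100 = 1881.0 * 2.2/100 = 41.4 kg/ha/yr

41.4


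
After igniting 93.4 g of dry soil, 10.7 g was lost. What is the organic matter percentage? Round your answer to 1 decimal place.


Step 1: OM% = 100 * LOI / sample mass
Step 2: OM = 100 * 10.7 / 93.4
Step 3: OM = 11.5%

11.5


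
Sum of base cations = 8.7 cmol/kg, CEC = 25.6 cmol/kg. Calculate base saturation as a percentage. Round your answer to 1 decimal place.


Step 1: BS = 100 * (sum of bases) / CEC
Step 2: BS = 100 * 8.7 / 25.6
Step 3: BS = 34.0%

34.0


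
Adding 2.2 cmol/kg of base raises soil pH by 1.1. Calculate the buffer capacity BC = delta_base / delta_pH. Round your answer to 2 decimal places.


Step 1: BC = change in base / change in pH
Step 2: BC = 2.2 / 1.1
Step 3: BC = 2.0 cmol/(kg*pH unit)

2.0


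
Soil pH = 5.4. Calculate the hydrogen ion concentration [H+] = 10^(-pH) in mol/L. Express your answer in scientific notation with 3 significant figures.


Step 1: [H+] = 10^(-pH)
Step 2: [H+] = 10^(-5.4)
Step 3: [H+] = 3.98e-06 mol/L

3.98e-06


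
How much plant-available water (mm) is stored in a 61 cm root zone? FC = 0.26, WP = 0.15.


Step 1: Available water = (FC - WP) * depth * 10
Step 2: AW = (0.26 - 0.15) * 61 * 10
Step 3: AW = 0.11 * 61 * 10
Step 4: AW = 67.1 mm

67.1


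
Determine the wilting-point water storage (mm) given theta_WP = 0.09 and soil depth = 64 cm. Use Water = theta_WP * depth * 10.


Step 1: Water (mm) = theta_WP * depth * 10
Step 2: Water = 0.09 * 64 * 10
Step 3: Water = 57.6 mm

57.6


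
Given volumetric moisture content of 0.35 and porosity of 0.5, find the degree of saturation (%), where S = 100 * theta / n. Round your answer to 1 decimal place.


Step 1: S = 100 * theta_v / n
Step 2: S = 100 * 0.35 / 0.5
Step 3: S = 70.0%

70.0


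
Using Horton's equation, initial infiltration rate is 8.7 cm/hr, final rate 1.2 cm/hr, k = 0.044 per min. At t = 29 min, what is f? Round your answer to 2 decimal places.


Step 1: f = fc + (f0 - fc) * exp(-k * t)
Step 2: exp(-0.044 * 29) = 0.279152
Step 3: f = 1.2 + (8.7 - 1.2) * 0.279152
Step 4: f = 1.2 + 7.5 * 0.279152
Step 5: f = 3.29 cm/hr

3.29


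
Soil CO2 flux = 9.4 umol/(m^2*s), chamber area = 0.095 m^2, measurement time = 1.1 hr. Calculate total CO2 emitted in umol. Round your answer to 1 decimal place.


Step 1: Convert time to seconds: 1.1 hr * 3600 = 3960.0 s
Step 2: Total = flux * area * time_s
Step 3: Total = 9.4 * 0.095 * 3960.0
Step 4: Total = 3536.3 umol

3536.3


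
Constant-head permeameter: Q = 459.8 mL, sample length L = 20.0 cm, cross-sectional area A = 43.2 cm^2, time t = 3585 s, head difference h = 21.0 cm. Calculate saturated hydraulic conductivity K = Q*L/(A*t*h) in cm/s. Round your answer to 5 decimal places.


Step 1: K = Q * L / (A * t * h)
Step 2: Numerator = 459.8 * 20.0 = 9196.0
Step 3: Denominator = 43.2 * 3585 * 21.0 = 3252312.0
Step 4: K = 9196.0 / 3252312.0 = 0.00283 cm/s

0.00283


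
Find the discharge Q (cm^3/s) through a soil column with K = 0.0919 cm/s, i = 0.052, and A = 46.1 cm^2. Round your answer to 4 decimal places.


Step 1: Apply Darcy's law: Q = K * i * A
Step 2: Q = 0.0919 * 0.052 * 46.1
Step 3: Q = 0.2203 cm^3/s

0.2203


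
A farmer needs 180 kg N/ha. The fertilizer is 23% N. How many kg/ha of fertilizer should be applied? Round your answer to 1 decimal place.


Step 1: Fertilizer rate = target N / (N content / 100)
Step 2: Rate = 180 / (23 / 100)
Step 3: Rate = 180 / 0.23
Step 4: Rate = 782.6 kg/ha

782.6
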